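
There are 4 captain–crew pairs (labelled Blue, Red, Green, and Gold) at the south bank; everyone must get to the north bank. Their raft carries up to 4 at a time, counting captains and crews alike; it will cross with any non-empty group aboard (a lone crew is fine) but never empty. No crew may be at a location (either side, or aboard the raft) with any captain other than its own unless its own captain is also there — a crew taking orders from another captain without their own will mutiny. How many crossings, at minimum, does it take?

5

Counting alone: each trip to the north bank takes at most 4 across and each return brings at least 1 back, so after t trips out (and t−1 returns) at most 4t − (t−1) of the 8 are across; that first reaches 8 at t = 3, so at least 5 crossings are needed.
The plan below uses exactly 5 crossings, so it is optimal:
1. captain Blue and crew Blue cross → the north bank.
2. captain Blue crosses ← the south bank.
3. captain Blue, captain Gold, captain Green, and captain Red cross → the north bank.
4. crew Blue crosses ← the south bank.
5. crew Blue, crew Gold, crew Green, and crew Red cross → the north bank.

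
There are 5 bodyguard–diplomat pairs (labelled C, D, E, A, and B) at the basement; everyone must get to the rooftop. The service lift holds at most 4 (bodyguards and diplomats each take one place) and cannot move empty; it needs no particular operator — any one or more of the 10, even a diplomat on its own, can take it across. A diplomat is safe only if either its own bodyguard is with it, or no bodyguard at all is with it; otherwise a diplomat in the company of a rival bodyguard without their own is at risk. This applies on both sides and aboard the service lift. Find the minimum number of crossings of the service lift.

Counting alone: each trip to the rooftop takes at most 4 across and each return brings at least 1 back, so after t trips out (and t−1 returns) at most 4t − (t−1) of the 10 are across; that first reaches 10 at t = 3, so at least 5 crossings are needed.
The safety rule pushes this higher. Following every safe sequence of crossings, the most of the 10 that can be at the rooftop as the service lift arrives there on crossing 5 is 9 — never all 10.
So no plan with fewer than 7 crossings exists, and this one achieves 7:
1. bodyguard C and diplomat C cross → the rooftop.
2. bodyguard C crosses ← the basement.
3. diplomat A, diplomat B, diplomat D, and diplomat E cross → the rooftop.
4. diplomat C crosses ← the basement.
5. bodyguard A, bodyguard B, bodyguard D, and bodyguard E cross → the rooftop.
6. bodyguard D and diplomat D cross ← the basement.
7. bodyguard C, bodyguard D, diplomat C, and diplomat D cross → the rooftop.

7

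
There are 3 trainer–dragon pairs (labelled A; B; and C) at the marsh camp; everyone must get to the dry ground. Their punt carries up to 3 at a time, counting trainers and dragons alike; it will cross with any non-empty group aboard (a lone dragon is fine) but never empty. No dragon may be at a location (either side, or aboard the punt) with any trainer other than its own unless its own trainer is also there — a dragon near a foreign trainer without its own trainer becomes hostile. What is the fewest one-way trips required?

5

Counting alone: each trip to the dry ground takes at most 3 across and each return brings at least 1 back, so after t trips out (and t−1 returns) at most 3t − (t−1) of the 6 are across; that first reaches 6 at t = 3, so at least 5 crossings are needed.
The plan below uses exactly 5 crossings, so it is optimal:
1. dragon A and trainer A cross → the dry ground.
2. trainer A crosses ← the marsh camp.
3. trainer A, trainer B, and trainer C cross → the dry ground.
4. dragon A crosses ← the marsh camp.
5. dragon A, dragon B, and dragon C cross → the dry ground.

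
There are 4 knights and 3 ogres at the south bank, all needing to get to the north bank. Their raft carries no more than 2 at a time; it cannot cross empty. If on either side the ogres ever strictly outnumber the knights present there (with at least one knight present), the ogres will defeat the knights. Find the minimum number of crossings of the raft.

Counting alone: each trip to the north bank takes at most 2 across and each return brings at least 1 back, so after t trips out (and t−1 returns) at most 2t − (t−1) of the 7 are across; that first reaches 7 at t = 6, so at least 11 crossings are needed.
The plan below uses exactly 11 crossings, so it is optimal:
1. 2 ogres → the north bank.  (the south bank: 4K 1O; the north bank: 0K 2O)
2. 1 ogre ← the south bank.  (the south bank: 4K 2O; the north bank: 0K 1O)
3. 2 ogres → the north bank.  (the south bank: 4K 0O; the north bank: 0K 3O)
4. 1 ogre ← the south bank.  (the south bank: 4K 1O; the north bank: 0K 2O)
5. 2 knights → the north bank.  (the south bank: 2K 1O; the north bank: 2K 2O)
6. 1 ogre ← the south bank.  (the south bank: 2K 2O; the north bank: 2K 1O)
7. 1 knight and 1 ogre → the north bank.  (the south bank: 1K 1O; the north bank: 3K 2O)
8. 1 knight ← the south bank.  (the south bank: 2K 1O; the north bank: 2K 2O)
9. 1 knight and 1 ogre → the north bank.  (the south bank: 1K 0O; the north bank: 3K 3O)
10. 1 ogre ← the south bank.  (the south bank: 1K 1O; the north bank: 3K 2O)
11. 1 knight and 1 ogre → the north bank.  (the south bank: 0K 0O; the north bank: 4K 3O)

11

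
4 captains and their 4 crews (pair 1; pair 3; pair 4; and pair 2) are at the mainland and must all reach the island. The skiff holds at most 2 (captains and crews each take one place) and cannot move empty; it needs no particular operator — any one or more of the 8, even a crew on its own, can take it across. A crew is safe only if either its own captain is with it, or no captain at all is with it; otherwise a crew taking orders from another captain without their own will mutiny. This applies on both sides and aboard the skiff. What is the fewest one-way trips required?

impossible

Following every safe sequence of crossings from the start, the most of the 8 that can be at the island as the skiff arrives there on crossings 1, 3, 5 is 2, 3, 4 respectively; the best ever achieved is 4 of 8.
From crossing 7 on, no configuration arises that was not already reachable earlier: only 44 distinct safe configurations (who is on which side, and where the skiff is) can ever be reached, none of them has everyone across, and every continuation just revisits them. So no valid plan exists.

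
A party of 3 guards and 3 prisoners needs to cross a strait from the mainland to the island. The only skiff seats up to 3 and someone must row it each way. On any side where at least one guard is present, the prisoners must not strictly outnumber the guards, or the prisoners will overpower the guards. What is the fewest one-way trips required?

Counting alone: each trip to the island takes at most 3 across and each return brings at least 1 back, so after t trips out (and t−1 returns) at most 3t − (t−1) of the 6 are across; that first reaches 6 at t = 3, so at least 5 crossings are needed.
The plan below uses exactly 5 crossings, so it is optimal:
1. 2 prisoners → the island.  (the mainland: 3G 1P; the island: 0G 2P)
2. 1 prisoner ← the mainland.  (the mainland: 3G 2P; the island: 0G 1P)
3. 3 guards → the island.  (the mainland: 0G 2P; the island: 3G 1P)
4. 1 prisoner ← the mainland.  (the mainland: 0G 3P; the island: 3G 0P)
5. 3 prisoners → the island.  (the mainland: 0G 0P; the island: 3G 3P)

5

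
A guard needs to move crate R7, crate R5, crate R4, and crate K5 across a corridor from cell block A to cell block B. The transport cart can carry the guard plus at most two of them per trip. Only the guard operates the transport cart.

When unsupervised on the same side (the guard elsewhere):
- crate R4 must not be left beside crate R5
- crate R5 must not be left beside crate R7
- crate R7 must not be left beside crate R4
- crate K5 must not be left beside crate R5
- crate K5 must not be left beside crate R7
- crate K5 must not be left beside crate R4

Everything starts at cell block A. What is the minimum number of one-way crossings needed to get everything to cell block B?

impossible

Whatever the first load, the items left behind include a forbidden pair without the guard. No opening move is safe, so no plan exists.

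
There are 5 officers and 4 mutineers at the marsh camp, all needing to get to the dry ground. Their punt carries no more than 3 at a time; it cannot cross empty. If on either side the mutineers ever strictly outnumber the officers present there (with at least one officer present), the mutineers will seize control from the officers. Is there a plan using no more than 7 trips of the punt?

Yes

Yes — this plan uses 7 crossings (≤ 7):
1. 3 mutineers → the dry ground.  (the marsh camp: 5O 1M; the dry ground: 0O 3M)
2. 1 mutineer ← the marsh camp.  (the marsh camp: 5O 2M; the dry ground: 0O 2M)
3. 3 officers → the dry ground.  (the marsh camp: 2O 2M; the dry ground: 3O 2M)
4. 1 officer ← the marsh camp.  (the marsh camp: 3O 2M; the dry ground: 2O 2M)
5. 2 officers and 1 mutineer → the dry ground.  (the marsh camp: 1O 1M; the dry ground: 4O 3M)
6. 1 officer ← the marsh camp.  (the marsh camp: 2O 1M; the dry ground: 3O 3M)
7. 2 officers and 1 mutineer → the dry ground.  (the marsh camp: 0O 0M; the dry ground: 5O 4M)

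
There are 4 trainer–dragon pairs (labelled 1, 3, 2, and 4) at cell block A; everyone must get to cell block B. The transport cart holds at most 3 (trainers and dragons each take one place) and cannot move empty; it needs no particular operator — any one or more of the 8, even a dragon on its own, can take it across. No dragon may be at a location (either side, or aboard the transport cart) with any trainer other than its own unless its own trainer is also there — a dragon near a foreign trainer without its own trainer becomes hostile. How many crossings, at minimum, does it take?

Counting alone: each trip to cell block B takes at most 3 across and each return brings at least 1 back, so after t trips out (and t−1 returns) at most 3t − (t−1) of the 8 are across; that first reaches 8 at t = 4, so at least 7 crossings are needed.
The safety rule pushes this higher. Following every safe sequence of crossings, the most of the 8 that can be at cell block B as the transport cart arrives there on crossing 7 is 7 — never all 8.
So no plan with fewer than 9 crossings exists, and this one achieves 9:
1. dragon 1 and trainer 1 cross → cell block B.
2. trainer 1 crosses ← cell block A.
3. dragon 3, trainer 1, and trainer 3 cross → cell block B.
4. dragon 1 and trainer 1 cross ← cell block A.
5. trainer 1, trainer 2, and trainer 4 cross → cell block B.
6. dragon 3 crosses ← cell block A.
7. dragon 1 and dragon 3 cross → cell block B.
8. dragon 1 crosses ← cell block A.
9. dragon 1, dragon 2, and dragon 4 cross → cell block B.

9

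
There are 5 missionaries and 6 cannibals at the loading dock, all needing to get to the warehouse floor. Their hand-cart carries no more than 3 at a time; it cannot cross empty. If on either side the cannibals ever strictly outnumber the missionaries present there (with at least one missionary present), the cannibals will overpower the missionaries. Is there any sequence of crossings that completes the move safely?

The cannibals already outnumber the missionaries at the loading dock before anyone moves, so the starting position itself is disallowed.

No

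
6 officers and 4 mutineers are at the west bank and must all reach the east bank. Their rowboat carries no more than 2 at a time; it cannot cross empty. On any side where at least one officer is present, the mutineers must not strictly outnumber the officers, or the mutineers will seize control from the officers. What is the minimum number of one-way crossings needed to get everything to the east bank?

Counting alone: each trip to the east bank takes at most 2 across and each return brings at least 1 back, so after t trips out (and t−1 returns) at most 2t − (t−1) of the 10 are across; that first reaches 10 at t = 9, so at least 17 crossings are needed.
The plan below uses exactly 17 crossings, so it is optimal:
1. 2 mutineers → the east bank.  (the west bank: 6O 2M; the east bank: 0O 2M)
2. 1 mutineer ← the west bank.  (the west bank: 6O 3M; the east bank: 0O 1M)
3. 2 mutineers → the east bank.  (the west bank: 6O 1M; the east bank: 0O 3M)
4. 1 mutineer ← the west bank.  (the west bank: 6O 2M; the east bank: 0O 2M)
5. 2 officers → the east bank.  (the west bank: 4O 2M; the east bank: 2O 2M)
6. 1 mutineer ← the west bank.  (the west bank: 4O 3M; the east bank: 2O 1M)
7. 1 officer and 1 mutineer → the east bank.  (the west bank: 3O 2M; the east bank: 3O 2M)
8. 1 mutineer ← the west bank.  (the west bank: 3O 3M; the east bank: 3O 1M)
9. 2 mutineers → the east bank.  (the west bank: 3O 1M; the east bank: 3O 3M)
10. 1 mutineer ← the west bank.  (the west bank: 3O 2M; the east bank: 3O 2M)
11. 1 officer and 1 mutineer → the east bank.  (the west bank: 2O 1M; the east bank: 4O 3M)
12. 1 mutineer ← the west bank.  (the west bank: 2O 2M; the east bank: 4O 2M)
13. 2 mutineers → the east bank.  (the west bank: 2O 0M; the east bank: 4O 4M)
14. 1 mutineer ← the west bank.  (the west bank: 2O 1M; the east bank: 4O 3M)
15. 1 officer and 1 mutineer → the east bank.  (the west bank: 1O 0M; the east bank: 5O 4M)
16. 1 mutineer ← the west bank.  (the west bank: 1O 1M; the east bank: 5O 3M)
17. 1 officer and 1 mutineer → the east bank.  (the west bank: 0O 0M; the east bank: 6O 4M)

17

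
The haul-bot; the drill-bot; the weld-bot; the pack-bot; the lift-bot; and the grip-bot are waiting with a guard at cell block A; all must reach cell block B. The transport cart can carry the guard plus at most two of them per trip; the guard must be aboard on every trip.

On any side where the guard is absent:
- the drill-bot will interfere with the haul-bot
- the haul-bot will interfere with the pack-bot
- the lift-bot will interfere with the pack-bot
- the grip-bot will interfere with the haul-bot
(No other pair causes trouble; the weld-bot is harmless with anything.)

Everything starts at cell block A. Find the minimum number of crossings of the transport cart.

7

Counting alone: the guard can take at most 2 across per trip to cell block B, so moving all 6 needs at least 3 loaded trips out, with a return between consecutive ones — at least 5 crossings.
The safety rule pushes this higher. Following every safe sequence of crossings, the most of the 6 that can be at cell block B as the transport cart arrives there on crossing 5 is 5 — never all 6.
So no plan with fewer than 7 crossings exists, and this one achieves 7:
1. Guard goes to cell block B with the haul-bot and the pack-bot.
2. Guard goes back to cell block A with the haul-bot.
3. Guard goes to cell block B with the drill-bot and the haul-bot.
4. Guard goes back to cell block A with the haul-bot.
5. Guard goes to cell block B with the grip-bot and the weld-bot.
6. Guard goes back to cell block A alone.
7. Guard goes to cell block B with the haul-bot and the lift-bot.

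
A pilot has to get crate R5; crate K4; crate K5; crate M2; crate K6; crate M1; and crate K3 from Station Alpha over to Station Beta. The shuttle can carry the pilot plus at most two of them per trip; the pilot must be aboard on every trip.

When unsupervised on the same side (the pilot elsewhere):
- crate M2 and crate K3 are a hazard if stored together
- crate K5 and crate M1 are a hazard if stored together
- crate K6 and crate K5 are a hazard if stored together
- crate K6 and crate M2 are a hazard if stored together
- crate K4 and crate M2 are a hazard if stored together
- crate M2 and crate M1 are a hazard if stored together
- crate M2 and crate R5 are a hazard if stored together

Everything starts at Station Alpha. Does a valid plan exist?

Yes

1. Pilot goes to Station Beta with crate K5 and crate M2.
2. Pilot goes back to Station Alpha alone.
3. Pilot goes to Station Beta with crate K4 and crate R5.
4. Pilot goes back to Station Alpha with crate M2.
5. Pilot goes to Station Beta with crate K6 and crate M2.
6. Pilot goes back to Station Alpha with crate K5 and crate M2.
7. Pilot goes to Station Beta with crate K3 and crate M1.
8. Pilot goes back to Station Alpha alone.
9. Pilot goes to Station Beta with crate K5 and crate M2.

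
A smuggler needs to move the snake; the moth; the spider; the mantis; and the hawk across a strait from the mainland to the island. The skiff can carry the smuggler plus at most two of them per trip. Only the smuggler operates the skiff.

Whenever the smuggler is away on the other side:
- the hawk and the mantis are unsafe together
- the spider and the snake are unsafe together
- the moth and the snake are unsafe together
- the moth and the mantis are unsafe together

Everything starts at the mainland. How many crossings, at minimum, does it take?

Counting alone: the smuggler can take at most 2 across per trip to the island, so moving all 5 needs at least 3 loaded trips out, with a return between consecutive ones — at least 5 crossings.
The safety rule pushes this higher. Following every safe sequence of crossings, the most of the 5 that can be at the island as the skiff arrives there on crossing 5 is 4 — never all 5.
So no plan with fewer than 7 crossings exists, and this one achieves 7:
1. Smuggler goes to the island with the mantis and the snake.
2. Smuggler goes back to the mainland alone.
3. Smuggler goes to the island with the moth.
4. Smuggler goes back to the mainland with the mantis and the snake.
5. Smuggler goes to the island with the hawk and the spider.
6. Smuggler goes back to the mainland alone.
7. Smuggler goes to the island with the mantis and the snake.

7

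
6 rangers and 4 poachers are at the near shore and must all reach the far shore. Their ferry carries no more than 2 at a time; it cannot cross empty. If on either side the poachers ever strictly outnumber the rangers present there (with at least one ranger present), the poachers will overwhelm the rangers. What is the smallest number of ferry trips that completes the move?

Counting alone: each trip to the far shore takes at most 2 across and each return brings at least 1 back, so after t trips out (and t−1 returns) at most 2t − (t−1) of the 10 are across; that first reaches 10 at t = 9, so at least 17 crossings are needed.
The plan below uses exactly 17 crossings, so it is optimal:
1. 2 poachers → the far shore.  (the near shore: 6R 2P; the far shore: 0R 2P)
2. 1 poacher ← the near shore.  (the near shore: 6R 3P; the far shore: 0R 1P)
3. 2 poachers → the far shore.  (the near shore: 6R 1P; the far shore: 0R 3P)
4. 1 poacher ← the near shore.  (the near shore: 6R 2P; the far shore: 0R 2P)
5. 2 rangers → the far shore.  (the near shore: 4R 2P; the far shore: 2R 2P)
6. 1 poacher ← the near shore.  (the near shore: 4R 3P; the far shore: 2R 1P)
7. 1 ranger and 1 poacher → the far shore.  (the near shore: 3R 2P; the far shore: 3R 2P)
8. 1 poacher ← the near shore.  (the near shore: 3R 3P; the far shore: 3R 1P)
9. 2 poachers → the far shore.  (the near shore: 3R 1P; the far shore: 3R 3P)
10. 1 poacher ← the near shore.  (the near shore: 3R 2P; the far shore: 3R 2P)
11. 1 ranger and 1 poacher → the far shore.  (the near shore: 2R 1P; the far shore: 4R 3P)
12. 1 poacher ← the near shore.  (the near shore: 2R 2P; the far shore: 4R 2P)
13. 2 poachers → the far shore.  (the near shore: 2R 0P; the far shore: 4R 4P)
14. 1 poacher ← the near shore.  (the near shore: 2R 1P; the far shore: 4R 3P)
15. 1 ranger and 1 poacher → the far shore.  (the near shore: 1R 0P; the far shore: 5R 4P)
16. 1 poacher ← the near shore.  (the near shore: 1R 1P; the far shore: 5R 3P)
17. 1 ranger and 1 poacher → the far shore.  (the near shore: 0R 0P; the far shore: 6R 4P)

17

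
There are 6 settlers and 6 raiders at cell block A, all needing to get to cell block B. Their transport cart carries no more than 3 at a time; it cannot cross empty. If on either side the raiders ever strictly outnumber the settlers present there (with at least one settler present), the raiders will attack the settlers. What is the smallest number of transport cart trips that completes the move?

impossible

Following every safe sequence of crossings from the start, the most of the 12 that can be at cell block B as the transport cart arrives there on crossings 1, 3, 5 is 3, 5, 6 respectively; the best ever achieved is 6 of 12.
From crossing 7 on, no configuration arises that was not already reachable earlier: only 17 distinct safe configurations (who is on which side, and where the transport cart is) can ever be reached, none of them has everyone across, and every continuation just revisits them. They are: 0 settlers + 0 raiders across (transport cart back at the start); 0 settlers + 1 raider across (transport cart there); 0 settlers + 1 raider across (transport cart back at the start); 0 settlers + 2 raiders across (transport cart there); 0 settlers + 2 raiders across (transport cart back at the start); 0 settlers + 3 raiders across (transport cart there); 0 settlers + 3 raiders across (transport cart back at the start); 0 settlers + 4 raiders across (transport cart there); 0 settlers + 4 raiders across (transport cart back at the start); 0 settlers + 5 raiders across (transport cart there); 0 settlers + 5 raiders across (transport cart back at the start); 0 settlers + 6 raiders across (transport cart there); 1 settler + 1 raider across (transport cart there); 1 settler + 1 raider across (transport cart back at the start); 2 settlers + 2 raiders across (transport cart there); 2 settlers + 2 raiders across (transport cart back at the start); 3 settlers + 3 raiders across (transport cart there). So no valid plan exists.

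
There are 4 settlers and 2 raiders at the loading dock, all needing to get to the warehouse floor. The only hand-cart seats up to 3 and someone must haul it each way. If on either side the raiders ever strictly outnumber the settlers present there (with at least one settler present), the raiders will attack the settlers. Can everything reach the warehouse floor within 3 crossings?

Counting alone: each trip to the warehouse floor takes at most 3 across and each return brings at least 1 back, so after t trips out (and t−1 returns) at most 3t − (t−1) of the 6 are across; that first reaches 6 at t = 3, so at least 5 crossings are needed.
Since 3 < 5, 3 crossings cannot be enough. (The shortest complete plan in fact takes 5:)
1. 2 raiders → the warehouse floor.  (the loading dock: 4S 0R; the warehouse floor: 0S 2R)
2. 1 raider ← the loading dock.  (the loading dock: 4S 1R; the warehouse floor: 0S 1R)
3. 2 settlers and 1 raider → the warehouse floor.  (the loading dock: 2S 0R; the warehouse floor: 2S 2R)
4. 1 raider ← the loading dock.  (the loading dock: 2S 1R; the warehouse floor: 2S 1R)
5. 2 settlers and 1 raider → the warehouse floor.  (the loading dock: 0S 0R; the warehouse floor: 4S 2R)

No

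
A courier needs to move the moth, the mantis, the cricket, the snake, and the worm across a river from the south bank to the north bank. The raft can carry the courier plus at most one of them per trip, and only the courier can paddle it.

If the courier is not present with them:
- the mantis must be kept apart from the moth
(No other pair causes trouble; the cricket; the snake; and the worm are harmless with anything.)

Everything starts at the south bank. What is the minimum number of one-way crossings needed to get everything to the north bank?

Counting alone: the courier can take at most 1 across per trip to the north bank, so moving all 5 needs at least 5 loaded trips out, with a return between consecutive ones — at least 9 crossings.
The plan below uses exactly 9 crossings, so it is optimal:
1. Courier goes to the north bank with the moth.
2. Courier goes back to the south bank alone.
3. Courier goes to the north bank with the cricket.
4. Courier goes back to the south bank alone.
5. Courier goes to the north bank with the snake.
6. Courier goes back to the south bank alone.
7. Courier goes to the north bank with the worm.
8. Courier goes back to the south bank alone.
9. Courier goes to the north bank with the mantis.

9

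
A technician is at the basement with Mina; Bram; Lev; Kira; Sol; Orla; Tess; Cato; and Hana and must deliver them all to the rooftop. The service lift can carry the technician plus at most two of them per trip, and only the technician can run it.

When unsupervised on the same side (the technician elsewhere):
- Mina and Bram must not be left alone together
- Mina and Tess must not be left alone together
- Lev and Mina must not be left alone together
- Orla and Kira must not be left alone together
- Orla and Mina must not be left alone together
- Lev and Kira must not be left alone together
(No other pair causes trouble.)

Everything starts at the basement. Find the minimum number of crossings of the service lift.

Counting alone: the technician can take at most 2 across per trip to the rooftop, so moving all 9 needs at least 5 loaded trips out, with a return between consecutive ones — at least 9 crossings.
The safety rule pushes this higher. Following every safe sequence of crossings, the most of the 9 that can be at the rooftop as the service lift arrives there on crossing 9 is 8 — never all 9.
So no plan with fewer than 11 crossings exists, and this one achieves 11:
1. Technician goes to the rooftop with Kira and Mina.  [the basement: Bram, Cato, Hana, Lev, Orla, Sol, Tess | the rooftop: Kira, Mina]
2. Technician goes back to the basement alone.  [the basement: Bram, Cato, Hana, Lev, Orla, Sol, Tess | the rooftop: Kira, Mina]
3. Technician goes to the rooftop with Sol.  [the basement: Bram, Cato, Hana, Lev, Orla, Tess | the rooftop: Kira, Mina, Sol]
4. Technician goes back to the basement alone.  [the basement: Bram, Cato, Hana, Lev, Orla, Tess | the rooftop: Kira, Mina, Sol]
5. Technician goes to the rooftop with Bram and Lev.  [the basement: Cato, Hana, Orla, Tess | the rooftop: Bram, Kira, Lev, Mina, Sol]
6. Technician goes back to the basement with Kira and Mina.  [the basement: Cato, Hana, Kira, Mina, Orla, Tess | the rooftop: Bram, Lev, Sol]
7. Technician goes to the rooftop with Orla and Tess.  [the basement: Cato, Hana, Kira, Mina | the rooftop: Bram, Lev, Orla, Sol, Tess]
8. Technician goes back to the basement alone.  [the basement: Cato, Hana, Kira, Mina | the rooftop: Bram, Lev, Orla, Sol, Tess]
9. Technician goes to the rooftop with Cato and Hana.  [the basement: Kira, Mina | the rooftop: Bram, Cato, Hana, Lev, Orla, Sol, Tess]
10. Technician goes back to the basement alone.  [the basement: Kira, Mina | the rooftop: Bram, Cato, Hana, Lev, Orla, Sol, Tess]
11. Technician goes to the rooftop with Kira and Mina.  [the basement: — | the rooftop: Bram, Cato, Hana, Kira, Lev, Mina, Orla, Sol, Tess]

11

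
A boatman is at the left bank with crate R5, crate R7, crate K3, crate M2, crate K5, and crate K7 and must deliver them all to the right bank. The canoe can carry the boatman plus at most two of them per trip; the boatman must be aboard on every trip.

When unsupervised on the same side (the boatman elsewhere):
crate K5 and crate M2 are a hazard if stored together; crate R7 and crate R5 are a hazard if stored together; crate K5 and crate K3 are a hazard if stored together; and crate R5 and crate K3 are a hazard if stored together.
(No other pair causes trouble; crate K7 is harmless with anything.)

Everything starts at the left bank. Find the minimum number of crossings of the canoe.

Counting alone: the boatman can take at most 2 across per trip to the right bank, so moving all 6 needs at least 3 loaded trips out, with a return between consecutive ones — at least 5 crossings.
The safety rule pushes this higher. Following every safe sequence of crossings, the most of the 6 that can be at the right bank as the canoe arrives there on crossing 5 is 5 — never all 6.
So no plan with fewer than 7 crossings exists, and this one achieves 7:
1. Boatman goes to the right bank with crate K5 and crate R5.  [the left bank: crate K3, crate K7, crate M2, crate R7 | the right bank: crate K5, crate R5]
2. Boatman goes back to the left bank alone.  [the left bank: crate K3, crate K7, crate M2, crate R7 | the right bank: crate K5, crate R5]
3. Boatman goes to the right bank with crate K3 and crate R7.  [the left bank: crate K7, crate M2 | the right bank: crate K3, crate K5, crate R5, crate R7]
4. Boatman goes back to the left bank with crate K5 and crate R5.  [the left bank: crate K5, crate K7, crate M2, crate R5 | the right bank: crate K3, crate R7]
5. Boatman goes to the right bank with crate K7 and crate M2.  [the left bank: crate K5, crate R5 | the right bank: crate K3, crate K7, crate M2, crate R7]
6. Boatman goes back to the left bank alone.  [the left bank: crate K5, crate R5 | the right bank: crate K3, crate K7, crate M2, crate R7]
7. Boatman goes to the right bank with crate K5 and crate R5.  [the left bank: — | the right bank: crate K3, crate K5, crate K7, crate M2, crate R5, crate R7]

7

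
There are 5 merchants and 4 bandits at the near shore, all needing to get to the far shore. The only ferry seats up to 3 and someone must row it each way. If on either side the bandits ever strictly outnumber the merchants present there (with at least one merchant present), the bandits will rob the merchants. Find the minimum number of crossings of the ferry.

7

Counting alone: each trip to the far shore takes at most 3 across and each return brings at least 1 back, so after t trips out (and t−1 returns) at most 3t − (t−1) of the 9 are across; that first reaches 9 at t = 4, so at least 7 crossings are needed.
The plan below uses exactly 7 crossings, so it is optimal:
1. 3 bandits → the far shore.  (the near shore: 5M 1B; the far shore: 0M 3B)
2. 1 bandit ← the near shore.  (the near shore: 5M 2B; the far shore: 0M 2B)
3. 3 merchants → the far shore.  (the near shore: 2M 2B; the far shore: 3M 2B)
4. 1 merchant ← the near shore.  (the near shore: 3M 2B; the far shore: 2M 2B)
5. 2 merchants and 1 bandit → the far shore.  (the near shore: 1M 1B; the far shore: 4M 3B)
6. 1 merchant ← the near shore.  (the near shore: 2M 1B; the far shore: 3M 3B)
7. 2 merchants and 1 bandit → the far shore.  (the near shore: 0M 0B; the far shore: 5M 4B)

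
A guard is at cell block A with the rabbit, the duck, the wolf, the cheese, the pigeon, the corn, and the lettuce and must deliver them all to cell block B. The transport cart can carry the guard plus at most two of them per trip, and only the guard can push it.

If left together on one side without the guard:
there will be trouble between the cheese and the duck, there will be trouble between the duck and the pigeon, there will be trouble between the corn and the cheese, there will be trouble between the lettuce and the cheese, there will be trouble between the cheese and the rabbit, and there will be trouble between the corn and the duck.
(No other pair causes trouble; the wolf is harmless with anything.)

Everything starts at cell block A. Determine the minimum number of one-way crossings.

11

Counting alone: the guard can take at most 2 across per trip to cell block B, so moving all 7 needs at least 4 loaded trips out, with a return between consecutive ones — at least 7 crossings.
The safety rule pushes this higher. Following every safe sequence of crossings, the most of the 7 that can be at cell block B as the transport cart arrives there on crossings 7, 9 is 5, 6 respectively — never all 7.
So no plan with fewer than 11 crossings exists, and this one achieves 11:
1. Guard goes to cell block B with the cheese and the duck.
2. Guard goes back to cell block A with the duck.
3. Guard goes to cell block B with the duck and the rabbit.
4. Guard goes back to cell block A with the cheese.
5. Guard goes to cell block B with the cheese and the wolf.
6. Guard goes back to cell block A with the cheese.
7. Guard goes to cell block B with the cheese and the lettuce.
8. Guard goes back to cell block A with the cheese.
9. Guard goes to cell block B with the corn and the pigeon.
10. Guard goes back to cell block A with the duck.
11. Guard goes to cell block B with the cheese and the duck.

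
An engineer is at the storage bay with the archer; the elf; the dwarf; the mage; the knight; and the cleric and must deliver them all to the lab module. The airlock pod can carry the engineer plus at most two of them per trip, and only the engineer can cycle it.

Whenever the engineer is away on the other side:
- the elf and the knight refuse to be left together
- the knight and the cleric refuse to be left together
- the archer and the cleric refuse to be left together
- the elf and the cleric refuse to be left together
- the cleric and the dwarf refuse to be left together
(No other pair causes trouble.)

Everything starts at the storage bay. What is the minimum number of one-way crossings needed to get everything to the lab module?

9

Counting alone: the engineer can take at most 2 across per trip to the lab module, so moving all 6 needs at least 3 loaded trips out, with a return between consecutive ones — at least 5 crossings.
The safety rule pushes this higher. Following every safe sequence of crossings, the most of the 6 that can be at the lab module as the airlock pod arrives there on crossings 5, 7 is 4, 5 respectively — never all 6.
So no plan with fewer than 9 crossings exists, and this one achieves 9:
1. Engineer goes to the lab module with the cleric and the elf.
2. Engineer goes back to the storage bay with the elf.
3. Engineer goes to the lab module with the archer and the elf.
4. Engineer goes back to the storage bay with the cleric.
5. Engineer goes to the lab module with the dwarf and the knight.
6. Engineer goes back to the storage bay with the elf.
7. Engineer goes to the lab module with the elf and the mage.
8. Engineer goes back to the storage bay with the elf.
9. Engineer goes to the lab module with the cleric and the elf.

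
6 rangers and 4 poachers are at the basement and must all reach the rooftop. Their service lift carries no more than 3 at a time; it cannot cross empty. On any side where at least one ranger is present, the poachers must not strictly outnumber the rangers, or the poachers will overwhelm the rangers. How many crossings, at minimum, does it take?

Counting alone: each trip to the rooftop takes at most 3 across and each return brings at least 1 back, so after t trips out (and t−1 returns) at most 3t − (t−1) of the 10 are across; that first reaches 10 at t = 5, so at least 9 crossings are needed.
The plan below uses exactly 9 crossings, so it is optimal:
1. 2 poachers → the rooftop.  (the basement: 6R 2P; the rooftop: 0R 2P)
2. 1 poacher ← the basement.  (the basement: 6R 3P; the rooftop: 0R 1P)
3. 3 poachers → the rooftop.  (the basement: 6R 0P; the rooftop: 0R 4P)
4. 1 poacher ← the basement.  (the basement: 6R 1P; the rooftop: 0R 3P)
5. 3 rangers → the rooftop.  (the basement: 3R 1P; the rooftop: 3R 3P)
6. 1 poacher ← the basement.  (the basement: 3R 2P; the rooftop: 3R 2P)
7. 1 ranger and 2 poachers → the rooftop.  (the basement: 2R 0P; the rooftop: 4R 4P)
8. 1 poacher ← the basement.  (the basement: 2R 1P; the rooftop: 4R 3P)
9. 2 rangers and 1 poacher → the rooftop.  (the basement: 0R 0P; the rooftop: 6R 4P)

9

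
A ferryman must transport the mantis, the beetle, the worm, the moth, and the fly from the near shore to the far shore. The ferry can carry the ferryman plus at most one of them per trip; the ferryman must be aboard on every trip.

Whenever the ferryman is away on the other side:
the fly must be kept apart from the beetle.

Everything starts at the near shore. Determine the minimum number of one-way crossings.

9

Counting alone: the ferryman can take at most 1 across per trip to the far shore, so moving all 5 needs at least 5 loaded trips out, with a return between consecutive ones — at least 9 crossings.
The plan below uses exactly 9 crossings, so it is optimal:
1. Ferryman goes to the far shore with the beetle.  [the near shore: the fly, the mantis, the moth, the worm | the far shore: the beetle]
2. Ferryman goes back to the near shore alone.  [the near shore: the fly, the mantis, the moth, the worm | the far shore: the beetle]
3. Ferryman goes to the far shore with the mantis.  [the near shore: the fly, the moth, the worm | the far shore: the beetle, the mantis]
4. Ferryman goes back to the near shore alone.  [the near shore: the fly, the moth, the worm | the far shore: the beetle, the mantis]
5. Ferryman goes to the far shore with the worm.  [the near shore: the fly, the moth | the far shore: the beetle, the mantis, the worm]
6. Ferryman goes back to the near shore alone.  [the near shore: the fly, the moth | the far shore: the beetle, the mantis, the worm]
7. Ferryman goes to the far shore with the moth.  [the near shore: the fly | the far shore: the beetle, the mantis, the moth, the worm]
8. Ferryman goes back to the near shore alone.  [the near shore: the fly | the far shore: the beetle, the mantis, the moth, the worm]
9. Ferryman goes to the far shore with the fly.  [the near shore: — | the far shore: the beetle, the fly, the mantis, the moth, the worm]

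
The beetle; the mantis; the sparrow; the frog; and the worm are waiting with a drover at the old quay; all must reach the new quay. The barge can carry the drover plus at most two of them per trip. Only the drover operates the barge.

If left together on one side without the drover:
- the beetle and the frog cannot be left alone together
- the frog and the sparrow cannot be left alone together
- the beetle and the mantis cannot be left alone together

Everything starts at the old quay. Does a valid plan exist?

Yes

1. Drover goes to the new quay with the beetle and the sparrow.  [the old quay: the frog, the mantis, the worm | the new quay: the beetle, the sparrow]
2. Drover goes back to the old quay alone.  [the old quay: the frog, the mantis, the worm | the new quay: the beetle, the sparrow]
3. Drover goes to the new quay with the worm.  [the old quay: the frog, the mantis | the new quay: the beetle, the sparrow, the worm]
4. Drover goes back to the old quay alone.  [the old quay: the frog, the mantis | the new quay: the beetle, the sparrow, the worm]
5. Drover goes to the new quay with the frog and the mantis.  [the old quay: — | the new quay: the beetle, the frog, the mantis, the sparrow, the worm]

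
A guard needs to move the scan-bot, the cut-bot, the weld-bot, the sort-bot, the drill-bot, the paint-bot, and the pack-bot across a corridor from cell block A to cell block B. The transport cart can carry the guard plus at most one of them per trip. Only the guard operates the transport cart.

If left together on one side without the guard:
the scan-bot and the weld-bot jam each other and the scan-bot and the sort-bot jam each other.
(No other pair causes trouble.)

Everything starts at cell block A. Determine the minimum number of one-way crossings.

Counting alone: the guard can take at most 1 across per trip to cell block B, so moving all 7 needs at least 7 loaded trips out, with a return between consecutive ones — at least 13 crossings.
The safety rule pushes this higher. Following every safe sequence of crossings, the most of the 7 that can be at cell block B as the transport cart arrives there on crossing 13 is 6 — never all 7.
So no plan with fewer than 15 crossings exists, and this one achieves 15:
1. Guard goes to cell block B with the scan-bot.  [cell block A: the cut-bot, the drill-bot, the pack-bot, the paint-bot, the sort-bot, the weld-bot | cell block B: the scan-bot]
2. Guard goes back to cell block A alone.  [cell block A: the cut-bot, the drill-bot, the pack-bot, the paint-bot, the sort-bot, the weld-bot | cell block B: the scan-bot]
3. Guard goes to cell block B with the cut-bot.  [cell block A: the drill-bot, the pack-bot, the paint-bot, the sort-bot, the weld-bot | cell block B: the cut-bot, the scan-bot]
4. Guard goes back to cell block A alone.  [cell block A: the drill-bot, the pack-bot, the paint-bot, the sort-bot, the weld-bot | cell block B: the cut-bot, the scan-bot]
5. Guard goes to cell block B with the weld-bot.  [cell block A: the drill-bot, the pack-bot, the paint-bot, the sort-bot | cell block B: the cut-bot, the scan-bot, the weld-bot]
6. Guard goes back to cell block A with the scan-bot.  [cell block A: the drill-bot, the pack-bot, the paint-bot, the scan-bot, the sort-bot | cell block B: the cut-bot, the weld-bot]
7. Guard goes to cell block B with the sort-bot.  [cell block A: the drill-bot, the pack-bot, the paint-bot, the scan-bot | cell block B: the cut-bot, the sort-bot, the weld-bot]
8. Guard goes back to cell block A alone.  [cell block A: the drill-bot, the pack-bot, the paint-bot, the scan-bot | cell block B: the cut-bot, the sort-bot, the weld-bot]
9. Guard goes to cell block B with the drill-bot.  [cell block A: the pack-bot, the paint-bot, the scan-bot | cell block B: the cut-bot, the drill-bot, the sort-bot, the weld-bot]
10. Guard goes back to cell block A alone.  [cell block A: the pack-bot, the paint-bot, the scan-bot | cell block B: the cut-bot, the drill-bot, the sort-bot, the weld-bot]
11. Guard goes to cell block B with the paint-bot.  [cell block A: the pack-bot, the scan-bot | cell block B: the cut-bot, the drill-bot, the paint-bot, the sort-bot, the weld-bot]
12. Guard goes back to cell block A alone.  [cell block A: the pack-bot, the scan-bot | cell block B: the cut-bot, the drill-bot, the paint-bot, the sort-bot, the weld-bot]
13. Guard goes to cell block B with the pack-bot.  [cell block A: the scan-bot | cell block B: the cut-bot, the drill-bot, the pack-bot, the paint-bot, the sort-bot, the weld-bot]
14. Guard goes back to cell block A alone.  [cell block A: the scan-bot | cell block B: the cut-bot, the drill-bot, the pack-bot, the paint-bot, the sort-bot, the weld-bot]
15. Guard goes to cell block B with the scan-bot.  [cell block A: — | cell block B: the cut-bot, the drill-bot, the pack-bot, the paint-bot, the scan-bot, the sort-bot, the weld-bot]

15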